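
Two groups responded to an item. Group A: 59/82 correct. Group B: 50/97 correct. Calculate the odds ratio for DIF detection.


Odds_A = 59/23 = 2.5652
Odds_B = 50/47 = 1.0638
OR = Odds_A / Odds_B = 2.5652 / 1.0638
Exactly, OR = (59 * 47) / (23 * 50) = 2773 / 1150
OR = 2.4113

2.4113


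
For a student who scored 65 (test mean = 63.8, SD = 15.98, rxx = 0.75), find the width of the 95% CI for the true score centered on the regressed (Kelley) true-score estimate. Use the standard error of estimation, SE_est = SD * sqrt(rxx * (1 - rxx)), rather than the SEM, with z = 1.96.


True score estimate = 0.75*65 + 0.25*63.8 = 64.7
SE_est = SD * sqrt(rxx * (1 - rxx)) = 15.98 * sqrt(0.75 * 0.25) = 15.98 * sqrt(0.1875) = 6.919543
CI = T_est +/- z * SE_est, so width = 2 * z * SE_est = 2 * 1.96 * 6.919543
Width = 27.1246

27.1246


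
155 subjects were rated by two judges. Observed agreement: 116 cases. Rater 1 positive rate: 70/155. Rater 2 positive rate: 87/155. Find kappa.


P_o = 116/155 = 0.748387
P_e = (70*87 + 85*68) / 24025 = 0.494069
kappa = (P_o - P_e) / (1 - P_e)
kappa = (0.748387 - 0.494069) / (1 - 0.494069)
kappa = 0.5027

0.5027


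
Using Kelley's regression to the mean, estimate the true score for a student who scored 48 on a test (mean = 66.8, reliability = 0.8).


T_est = rxx * X + (1 - rxx) * mean
T_est = 0.8 * 48 + 0.2 * 66.8
T_est = 38.4 + 13.36
T_est = 51.76

51.76


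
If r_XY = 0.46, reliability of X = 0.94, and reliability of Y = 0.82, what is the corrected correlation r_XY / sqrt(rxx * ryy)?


r_corrected = rxy / sqrt(rxx * ryy)
= 0.46 / sqrt(0.94 * 0.82)
= 0.46 / sqrt(0.7708)
= 0.46 / 0.877952
r_corrected = 0.5239

0.5239


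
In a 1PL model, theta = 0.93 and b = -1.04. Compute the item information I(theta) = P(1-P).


P = 1/(1+exp(-(0.93--1.04))) = 0.8776
I = P*(1-P) = 0.8776 * 0.1224
I = 0.1074

0.1074


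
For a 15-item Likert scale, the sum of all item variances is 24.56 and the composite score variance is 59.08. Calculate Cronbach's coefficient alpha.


alpha = (k/(k-1)) * (1 - sum(si^2)/s_total^2)
= (15/14) * (1 - 24.56/59.08)
alpha = 0.626

0.626


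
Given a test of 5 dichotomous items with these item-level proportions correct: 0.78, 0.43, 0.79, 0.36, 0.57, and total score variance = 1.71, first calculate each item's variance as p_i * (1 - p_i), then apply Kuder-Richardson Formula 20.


For each item, compute p_i * q_i:
  Item 1: 0.78 * 0.22 = 0.1716
  Item 2: 0.43 * 0.57 = 0.2451
  Item 3: 0.79 * 0.21 = 0.1659
  Item 4: 0.36 * 0.64 = 0.2304
  Item 5: 0.57 * 0.43 = 0.2451
Sum(p_i * q_i) = 0.1716 + 0.2451 + 0.1659 + 0.2304 + 0.2451 = 1.0581
KR-20 = (k/(k-1)) * (1 - Sum(p_i*q_i) / Var_total)
= (5/4) * (1 - 1.0581/1.71)
= 1.25 * 0.3812
KR-20 = 0.4765

0.4765


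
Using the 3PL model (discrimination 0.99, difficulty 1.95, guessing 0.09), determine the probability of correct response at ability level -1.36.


logit = 0.99*(-1.36 - 1.95) = -3.2769
P* = 1/(1 + exp(--3.2769)) = 0.0364
P = 0.09 + (1 - 0.09) * 0.0364
P = 0.1231

0.1231


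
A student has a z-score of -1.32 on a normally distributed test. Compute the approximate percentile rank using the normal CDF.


CDF(z) = 0.5 * (1 + erf(z/sqrt(2)))
erf(-0.9334) = -0.8132
CDF = 0.0934
Percentile rank = 0.0934 * 100 = 9.34

9.34


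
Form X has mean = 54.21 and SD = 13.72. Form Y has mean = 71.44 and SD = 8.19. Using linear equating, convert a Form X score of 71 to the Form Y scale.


slope = SD_Y / SD_X = 8.19 / 13.72 ~ 0.5969
intercept = mean_Y - slope * mean_X = 71.44 - (8.19 / 13.72) * 54.21 ~ 39.0799
Y = slope * X + intercept. To avoid rounding drift from the rounded slope/intercept, evaluate the equivalent form Y = mean_Y + SD_Y * (X - mean_X) / SD_X at full precision:
Y = 71.44 + 8.19 * (71 - 54.21) / 13.72
Y = 71.44 + 8.19 * 16.79 / 13.72
Y = 71.44 + 137.5101 / 13.72
Y = 71.44 + 10.0226
Y = 81.4626

81.4626


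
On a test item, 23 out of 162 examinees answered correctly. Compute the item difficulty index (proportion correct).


Item difficulty p = number correct / total examinees
p = 23 / 162
p = 0.142

0.142


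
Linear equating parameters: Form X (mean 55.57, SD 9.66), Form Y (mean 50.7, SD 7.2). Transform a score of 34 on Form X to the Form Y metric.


slope = SD_Y / SD_X = 7.2 / 9.66 ~ 0.7453
intercept = mean_Y - slope * mean_X = 50.7 - (7.2 / 9.66) * 55.57 ~ 9.2814
Y = slope * X + intercept. To avoid rounding drift from the rounded slope/intercept, evaluate the equivalent form Y = mean_Y + SD_Y * (X - mean_X) / SD_X at full precision:
Y = 50.7 + 7.2 * (34 - 55.57) / 9.66
Y = 50.7 - 7.2 * 21.57 / 9.66
Y = 50.7 - 155.304 / 9.66
Y = 50.7 - 16.077
Y = 34.623

34.623


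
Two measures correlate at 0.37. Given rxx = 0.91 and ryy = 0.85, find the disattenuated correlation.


r_corrected = rxy / sqrt(rxx * ryy)
= 0.37 / sqrt(0.91 * 0.85)
= 0.37 / sqrt(0.7735)
= 0.37 / 0.879488
r_corrected = 0.4207

0.4207


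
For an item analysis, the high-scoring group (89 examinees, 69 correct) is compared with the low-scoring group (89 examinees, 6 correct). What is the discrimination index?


p_upper = 69/89 = 0.7753
p_lower = 6/89 = 0.0674
D = 0.7753 - 0.0674 = 0.7079

0.7079


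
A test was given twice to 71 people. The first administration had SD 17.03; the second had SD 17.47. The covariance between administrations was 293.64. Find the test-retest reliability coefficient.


r = cov(X,Y) / (SD_X * SD_Y)
r = 293.64 / (17.03 * 17.47)
r = 293.64 / 297.5141
r = 0.987

0.987


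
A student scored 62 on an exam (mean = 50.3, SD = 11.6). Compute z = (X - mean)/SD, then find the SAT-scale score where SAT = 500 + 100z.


z = (X - mean) / SD = (62 - 50.3) / 11.6
z = 11.7 / 11.6
z = 1.0086
SAT-scale = SAT = 500 + 100z
Carry z at full precision (z = 11.7 / 11.6) into the conversion:
SAT-scale = 500 + 100 * (11.7 / 11.6) = 500 + 1170 / 11.6
SAT-scale = 500 + 100.8621
SAT-scale = 600.8621

600.8621


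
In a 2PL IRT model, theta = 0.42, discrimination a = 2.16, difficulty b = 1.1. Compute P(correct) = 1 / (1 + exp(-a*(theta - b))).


a*(theta - b) = 2.16 * (0.42 - 1.1) = -1.4688
exp(--1.4688) = 4.344
P = 1 / (1 + 4.344)
P = 0.1871

0.1871


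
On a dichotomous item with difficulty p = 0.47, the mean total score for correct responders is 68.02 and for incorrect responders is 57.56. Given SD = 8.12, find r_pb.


q = 1 - p = 0.53
rpb = ((M1 - M0) / SD) * sqrt(p * q)
rpb = ((68.02 - 57.56) / 8.12) * sqrt(0.47 * 0.53)
rpb = 0.6429

0.6429


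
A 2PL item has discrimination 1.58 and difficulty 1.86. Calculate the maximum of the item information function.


For 2PL, max info at theta = b = 1.86
I_max = a^2 / 4 = 1.58^2 / 4
= 2.4964 / 4
I_max = 0.6241

0.6241


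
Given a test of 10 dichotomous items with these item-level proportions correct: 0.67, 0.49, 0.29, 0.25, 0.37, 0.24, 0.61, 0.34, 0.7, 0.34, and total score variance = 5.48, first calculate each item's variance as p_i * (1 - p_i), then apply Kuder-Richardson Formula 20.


For each item, compute p_i * q_i:
  Item 1: 0.67 * 0.33 = 0.2211
  Item 2: 0.49 * 0.51 = 0.2499
  Item 3: 0.29 * 0.71 = 0.2059
  Item 4: 0.25 * 0.75 = 0.1875
  Item 5: 0.37 * 0.63 = 0.2331
  Item 6: 0.24 * 0.76 = 0.1824
  Item 7: 0.61 * 0.39 = 0.2379
  Item 8: 0.34 * 0.66 = 0.2244
  Item 9: 0.7 * 0.3 = 0.21
  Item 10: 0.34 * 0.66 = 0.2244
Sum(p_i * q_i) = 0.2211 + 0.2499 + 0.2059 + 0.1875 + 0.2331 + 0.1824 + 0.2379 + 0.2244 + 0.21 + 0.2244 = 2.1766
KR-20 = (k/(k-1)) * (1 - Sum(p_i*q_i) / Var_total)
= (10/9) * (1 - 2.1766/5.48)
= 1.1111 * 0.6028
KR-20 = 0.6698

0.6698


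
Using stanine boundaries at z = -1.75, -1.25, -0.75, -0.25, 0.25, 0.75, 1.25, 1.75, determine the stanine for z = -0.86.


Stanine boundaries: [-1.75, -1.25, -0.75, -0.25, 0.25, 0.75, 1.25, 1.75]
z = -0.86
Check each boundary:
  z >= -1.75 -> could be stanine 2
  z >= -1.25 -> could be stanine 3
  z < -0.75
  z < -0.25
  z < 0.25
  z < 0.75
  z < 1.25
  z < 1.75
Highest qualifying boundary gives stanine = 3

3


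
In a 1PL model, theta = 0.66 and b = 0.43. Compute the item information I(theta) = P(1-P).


P = 1/(1+exp(-(0.66-0.43))) = 0.5572
I = P*(1-P) = 0.5572 * 0.4428
I = 0.2467

0.2467


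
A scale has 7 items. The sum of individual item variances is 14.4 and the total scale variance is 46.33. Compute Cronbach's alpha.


alpha = (k/(k-1)) * (1 - sum(si^2)/s_total^2)
= (7/6) * (1 - 14.4/46.33)
alpha = 0.8041

0.8041


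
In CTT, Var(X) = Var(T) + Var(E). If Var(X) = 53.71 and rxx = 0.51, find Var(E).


var_true = rxx * var_obs = 0.51 * 53.71 = 27.3921
var_error = var_obs - var_true
var_error = 53.71 - 27.3921
var_error = 26.3179

26.3179


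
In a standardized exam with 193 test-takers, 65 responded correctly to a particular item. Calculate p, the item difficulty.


Item difficulty p = number correct / total examinees
p = 65 / 193
p = 0.3368

0.3368


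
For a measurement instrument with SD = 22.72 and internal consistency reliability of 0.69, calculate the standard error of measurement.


SEM = SD * sqrt(1 - rxx)
SEM = 22.72 * sqrt(1 - 0.69)
SEM = 22.72 * sqrt(0.31) = 22.72 * 0.556776
SEM = 12.65

12.65


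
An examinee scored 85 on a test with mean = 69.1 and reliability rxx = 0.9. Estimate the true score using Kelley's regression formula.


T_est = rxx * X + (1 - rxx) * mean
T_est = 0.9 * 85 + 0.1 * 69.1
T_est = 76.5 + 6.91
T_est = 83.41

83.41


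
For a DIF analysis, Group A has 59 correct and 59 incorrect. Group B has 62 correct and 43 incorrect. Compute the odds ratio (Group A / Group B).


Odds_A = 59/59 = 1.0
Odds_B = 62/43 = 1.4419
OR = Odds_A / Odds_B = 1.0 / 1.4419
Exactly, OR = (59 * 43) / (59 * 62) = 2537 / 3658
OR = 0.6935

0.6935


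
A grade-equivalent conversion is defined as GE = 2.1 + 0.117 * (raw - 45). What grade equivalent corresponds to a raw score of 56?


raw - median = 56 - 45 = 11
slope * diff = 0.117 * 11 = 1.287
GE = 2.1 + 1.287
GE = 3.387

3.387


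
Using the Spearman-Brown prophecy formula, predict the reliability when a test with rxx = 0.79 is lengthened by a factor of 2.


r_new = (n * rxx) / (1 + (n-1) * rxx)
r_new = (2 * 0.79) / (1 + 1 * 0.79)
r_new = 1.58 / 1.79
r_new = 0.8827

0.8827


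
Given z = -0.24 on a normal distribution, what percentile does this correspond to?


CDF(z) = 0.5 * (1 + erf(z/sqrt(2)))
erf(-0.1697) = -0.1897
CDF = 0.4052
Percentile rank = 0.4052 * 100 = 40.52

40.52


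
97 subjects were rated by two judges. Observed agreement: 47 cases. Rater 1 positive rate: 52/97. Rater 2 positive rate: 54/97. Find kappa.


P_o = 47/97 = 0.484536
P_e = (52*54 + 45*43) / 9409 = 0.504092
kappa = (P_o - P_e) / (1 - P_e)
kappa = (0.484536 - 0.504092) / (1 - 0.504092)
kappa = -0.0394

-0.0394


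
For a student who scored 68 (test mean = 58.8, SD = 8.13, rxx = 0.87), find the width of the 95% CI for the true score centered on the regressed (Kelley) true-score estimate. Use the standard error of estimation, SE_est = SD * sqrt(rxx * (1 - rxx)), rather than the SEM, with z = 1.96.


True score estimate = 0.87*68 + 0.13*58.8 = 66.804
SE_est = SD * sqrt(rxx * (1 - rxx)) = 8.13 * sqrt(0.87 * 0.13) = 8.13 * sqrt(0.1131) = 2.734147
CI = T_est +/- z * SE_est, so width = 2 * z * SE_est = 2 * 1.96 * 2.734147
Width = 10.7179

10.7179


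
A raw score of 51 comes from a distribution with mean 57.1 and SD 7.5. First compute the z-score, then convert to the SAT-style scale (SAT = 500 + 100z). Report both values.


z = (X - mean) / SD = (51 - 57.1) / 7.5
z = -6.1 / 7.5
z = -0.8133
SAT-scale = SAT = 500 + 100z
Carry z at full precision (z = -6.1 / 7.5) into the conversion:
SAT-scale = 500 + 100 * (-6.1 / 7.5) = 500 + -610 / 7.5
SAT-scale = 500 + -81.3333
SAT-scale = 418.6667

418.6667


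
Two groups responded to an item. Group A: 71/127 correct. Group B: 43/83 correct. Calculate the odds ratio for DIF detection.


Odds_A = 71/56 = 1.2679
Odds_B = 43/40 = 1.075
OR = Odds_A / Odds_B = 1.2679 / 1.075
Exactly, OR = (71 * 40) / (56 * 43) = 2840 / 2408
OR = 1.1794

1.1794


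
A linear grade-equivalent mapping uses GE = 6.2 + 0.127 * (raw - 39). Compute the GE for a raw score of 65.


raw - median = 65 - 39 = 26
slope * diff = 0.127 * 26 = 3.302
GE = 6.2 + 3.302
GE = 9.502

9.502


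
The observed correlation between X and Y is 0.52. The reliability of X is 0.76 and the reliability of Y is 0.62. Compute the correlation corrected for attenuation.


r_corrected = rxy / sqrt(rxx * ryy)
= 0.52 / sqrt(0.76 * 0.62)
= 0.52 / sqrt(0.4712)
= 0.52 / 0.68644
r_corrected = 0.7575

0.7575


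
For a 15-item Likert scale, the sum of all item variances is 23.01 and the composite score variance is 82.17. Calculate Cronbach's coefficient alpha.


alpha = (k/(k-1)) * (1 - sum(si^2)/s_total^2)
= (15/14) * (1 - 23.01/82.17)
alpha = 0.7714

0.7714


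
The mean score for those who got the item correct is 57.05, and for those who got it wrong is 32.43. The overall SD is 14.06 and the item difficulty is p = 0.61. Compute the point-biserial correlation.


q = 1 - p = 0.39
rpb = ((M1 - M0) / SD) * sqrt(p * q)
rpb = ((57.05 - 32.43) / 14.06) * sqrt(0.61 * 0.39)
rpb = 0.8541

0.8541


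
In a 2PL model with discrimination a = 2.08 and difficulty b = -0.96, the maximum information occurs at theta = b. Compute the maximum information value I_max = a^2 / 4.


For 2PL, max info at theta = b = -0.96
I_max = a^2 / 4 = 2.08^2 / 4
= 4.3264 / 4
I_max = 1.0816

1.0816


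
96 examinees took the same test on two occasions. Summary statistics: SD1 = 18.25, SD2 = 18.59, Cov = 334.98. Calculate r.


r = cov(X,Y) / (SD_X * SD_Y)
r = 334.98 / (18.25 * 18.59)
r = 334.98 / 339.2675
r = 0.9874

0.9874


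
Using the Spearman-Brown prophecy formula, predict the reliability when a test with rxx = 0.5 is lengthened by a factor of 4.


r_new = (n * rxx) / (1 + (n-1) * rxx)
r_new = (4 * 0.5) / (1 + 3 * 0.5)
r_new = 2.0 / 2.5
r_new = 0.8

0.8


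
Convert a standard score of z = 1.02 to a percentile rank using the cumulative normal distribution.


CDF(z) = 0.5 * (1 + erf(z/sqrt(2)))
erf(0.7212) = 0.6923
CDF = 0.8461
Percentile rank = 0.8461 * 100 = 84.61

84.61


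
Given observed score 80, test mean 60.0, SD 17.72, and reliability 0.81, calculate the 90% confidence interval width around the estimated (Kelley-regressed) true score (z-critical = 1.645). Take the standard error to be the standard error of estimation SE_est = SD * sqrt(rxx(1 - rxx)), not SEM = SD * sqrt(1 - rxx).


True score estimate = 0.81*80 + 0.19*60.0 = 76.2
SE_est = SD * sqrt(rxx * (1 - rxx)) = 17.72 * sqrt(0.81 * 0.19) = 17.72 * sqrt(0.1539) = 6.951572
CI = T_est +/- z * SE_est, so width = 2 * z * SE_est = 2 * 1.645 * 6.951572
Width = 22.8707

22.8707


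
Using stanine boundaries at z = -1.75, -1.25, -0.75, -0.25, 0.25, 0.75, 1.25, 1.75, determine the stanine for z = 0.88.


Stanine boundaries: [-1.75, -1.25, -0.75, -0.25, 0.25, 0.75, 1.25, 1.75]
z = 0.88
Check each boundary:
  z >= -1.75 -> could be stanine 2
  z >= -1.25 -> could be stanine 3
  z >= -0.75 -> could be stanine 4
  z >= -0.25 -> could be stanine 5
  z >= 0.25 -> could be stanine 6
  z >= 0.75 -> could be stanine 7
  z < 1.25
  z < 1.75
Highest qualifying boundary gives stanine = 7

7


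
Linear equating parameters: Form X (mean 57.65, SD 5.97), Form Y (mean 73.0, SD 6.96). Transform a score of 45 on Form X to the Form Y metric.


slope = SD_Y / SD_X = 6.96 / 5.97 ~ 1.1658
intercept = mean_Y - slope * mean_X = 73.0 - (6.96 / 5.97) * 57.65 ~ 5.7899
Y = slope * X + intercept. To avoid rounding drift from the rounded slope/intercept, evaluate the equivalent form Y = mean_Y + SD_Y * (X - mean_X) / SD_X at full precision:
Y = 73.0 + 6.96 * (45 - 57.65) / 5.97
Y = 73.0 - 6.96 * 12.65 / 5.97
Y = 73.0 - 88.044 / 5.97
Y = 73.0 - 14.7477
Y = 58.2523

58.2523


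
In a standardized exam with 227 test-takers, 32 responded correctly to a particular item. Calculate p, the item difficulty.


Item difficulty p = number correct / total examinees
p = 32 / 227
p = 0.141

0.141


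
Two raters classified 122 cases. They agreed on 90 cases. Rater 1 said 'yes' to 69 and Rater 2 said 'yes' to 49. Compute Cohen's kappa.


P_o = 90/122 = 0.737705
P_e = (69*49 + 53*73) / 14884 = 0.4871
kappa = (P_o - P_e) / (1 - P_e)
kappa = (0.737705 - 0.4871) / (1 - 0.4871)
kappa = 0.4886

0.4886


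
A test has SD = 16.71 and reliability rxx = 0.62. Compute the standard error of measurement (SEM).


SEM = SD * sqrt(1 - rxx)
SEM = 16.71 * sqrt(1 - 0.62)
SEM = 16.71 * sqrt(0.38) = 16.71 * 0.616441
SEM = 10.3007

10.3007


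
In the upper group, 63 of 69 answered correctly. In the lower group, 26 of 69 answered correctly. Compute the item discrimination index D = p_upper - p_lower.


p_upper = 63/69 = 0.913
p_lower = 26/69 = 0.3768
D = 0.913 - 0.3768 = 0.5362

0.5362


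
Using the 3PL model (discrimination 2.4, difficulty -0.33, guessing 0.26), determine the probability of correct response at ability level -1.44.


logit = 2.4*(-1.44 - -0.33) = -2.664
P* = 1/(1 + exp(--2.664)) = 0.0651
P = 0.26 + (1 - 0.26) * 0.0651
P = 0.3082

0.3082


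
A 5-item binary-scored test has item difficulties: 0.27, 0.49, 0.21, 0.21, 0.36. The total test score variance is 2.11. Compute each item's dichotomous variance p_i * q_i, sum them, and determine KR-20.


For each item, compute p_i * q_i:
  Item 1: 0.27 * 0.73 = 0.1971
  Item 2: 0.49 * 0.51 = 0.2499
  Item 3: 0.21 * 0.79 = 0.1659
  Item 4: 0.21 * 0.79 = 0.1659
  Item 5: 0.36 * 0.64 = 0.2304
Sum(p_i * q_i) = 0.1971 + 0.2499 + 0.1659 + 0.1659 + 0.2304 = 1.0092
KR-20 = (k/(k-1)) * (1 - Sum(p_i*q_i) / Var_total)
= (5/4) * (1 - 1.0092/2.11)
= 1.25 * 0.5217
KR-20 = 0.6521

0.6521


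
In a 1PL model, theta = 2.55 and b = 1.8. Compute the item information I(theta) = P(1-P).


P = 1/(1+exp(-(2.55-1.8))) = 0.6792
I = P*(1-P) = 0.6792 * 0.3208
I = 0.2179

0.2179


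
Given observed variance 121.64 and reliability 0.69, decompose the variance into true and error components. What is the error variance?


var_true = rxx * var_obs = 0.69 * 121.64 = 83.9316
var_error = var_obs - var_true
var_error = 121.64 - 83.9316
var_error = 37.7084

37.7084


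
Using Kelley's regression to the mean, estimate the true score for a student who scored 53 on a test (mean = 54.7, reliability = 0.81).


T_est = rxx * X + (1 - rxx) * mean
T_est = 0.81 * 53 + 0.19 * 54.7
T_est = 42.93 + 10.393
T_est = 53.323

53.323


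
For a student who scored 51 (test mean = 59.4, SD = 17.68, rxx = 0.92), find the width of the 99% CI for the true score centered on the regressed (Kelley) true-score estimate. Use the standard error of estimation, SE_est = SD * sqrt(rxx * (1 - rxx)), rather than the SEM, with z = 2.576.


True score estimate = 0.92*51 + 0.08*59.4 = 51.672
SE_est = SD * sqrt(rxx * (1 - rxx)) = 17.68 * sqrt(0.92 * 0.08) = 17.68 * sqrt(0.0736) = 4.796464
CI = T_est +/- z * SE_est, so width = 2 * z * SE_est = 2 * 2.576 * 4.796464
Width = 24.7114

24.7114


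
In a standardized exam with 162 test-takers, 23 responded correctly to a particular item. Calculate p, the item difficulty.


Item difficulty p = number correct / total examinees
p = 23 / 162
p = 0.142

0.142


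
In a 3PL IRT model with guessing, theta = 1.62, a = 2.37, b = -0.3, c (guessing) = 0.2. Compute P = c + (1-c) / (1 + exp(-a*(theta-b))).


logit = 2.37*(1.62 - -0.3) = 4.5504
P* = 1/(1 + exp(-4.5504)) = 0.9895
P = 0.2 + (1 - 0.2) * 0.9895
P = 0.9916

0.9916


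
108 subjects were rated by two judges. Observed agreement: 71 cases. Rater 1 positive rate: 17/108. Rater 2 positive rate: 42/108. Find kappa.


P_o = 71/108 = 0.657407
P_e = (17*42 + 91*66) / 11664 = 0.576132
kappa = (P_o - P_e) / (1 - P_e)
kappa = (0.657407 - 0.576132) / (1 - 0.576132)
kappa = 0.1917

0.1917


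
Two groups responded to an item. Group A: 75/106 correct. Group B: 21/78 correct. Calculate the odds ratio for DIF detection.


Odds_A = 75/31 = 2.4194
Odds_B = 21/57 = 0.3684
OR = Odds_A / Odds_B = 2.4194 / 0.3684
Exactly, OR = (75 * 57) / (31 * 21) = 4275 / 651
OR = 6.5668

6.5668


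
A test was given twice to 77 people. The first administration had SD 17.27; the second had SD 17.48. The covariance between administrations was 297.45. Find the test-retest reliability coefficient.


r = cov(X,Y) / (SD_X * SD_Y)
r = 297.45 / (17.27 * 17.48)
r = 297.45 / 301.8796
r = 0.9853

0.9853


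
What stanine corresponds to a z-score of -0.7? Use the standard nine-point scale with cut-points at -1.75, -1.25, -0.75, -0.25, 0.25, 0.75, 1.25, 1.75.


Stanine boundaries: [-1.75, -1.25, -0.75, -0.25, 0.25, 0.75, 1.25, 1.75]
z = -0.7
Check each boundary:
  z >= -1.75 -> could be stanine 2
  z >= -1.25 -> could be stanine 3
  z >= -0.75 -> could be stanine 4
  z < -0.25
  z < 0.25
  z < 0.75
  z < 1.25
  z < 1.75
Highest qualifying boundary gives stanine = 4

4


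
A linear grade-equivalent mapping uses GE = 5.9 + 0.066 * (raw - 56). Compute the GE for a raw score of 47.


raw - median = 47 - 56 = -9
slope * diff = 0.066 * -9 = -0.594
GE = 5.9 + -0.594
GE = 5.306

5.306


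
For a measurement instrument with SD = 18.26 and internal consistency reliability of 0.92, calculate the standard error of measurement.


SEM = SD * sqrt(1 - rxx)
SEM = 18.26 * sqrt(1 - 0.92)
SEM = 18.26 * sqrt(0.08) = 18.26 * 0.282843
SEM = 5.1647

5.1647


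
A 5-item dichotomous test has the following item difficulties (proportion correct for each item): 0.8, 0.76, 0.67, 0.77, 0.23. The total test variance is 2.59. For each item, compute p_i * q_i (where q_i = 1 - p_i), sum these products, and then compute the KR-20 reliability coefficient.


For each item, compute p_i * q_i:
  Item 1: 0.8 * 0.2 = 0.16
  Item 2: 0.76 * 0.24 = 0.1824
  Item 3: 0.67 * 0.33 = 0.2211
  Item 4: 0.77 * 0.23 = 0.1771
  Item 5: 0.23 * 0.77 = 0.1771
Sum(p_i * q_i) = 0.16 + 0.1824 + 0.2211 + 0.1771 + 0.1771 = 0.9177
KR-20 = (k/(k-1)) * (1 - Sum(p_i*q_i) / Var_total)
= (5/4) * (1 - 0.9177/2.59)
= 1.25 * 0.6457
KR-20 = 0.8071

0.8071


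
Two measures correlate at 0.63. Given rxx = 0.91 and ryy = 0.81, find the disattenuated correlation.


r_corrected = rxy / sqrt(rxx * ryy)
= 0.63 / sqrt(0.91 * 0.81)
= 0.63 / sqrt(0.7371)
= 0.63 / 0.858545
r_corrected = 0.7338

0.7338


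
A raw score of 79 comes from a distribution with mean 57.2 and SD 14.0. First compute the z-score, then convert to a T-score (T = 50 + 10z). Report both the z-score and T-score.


z = (X - mean) / SD = (79 - 57.2) / 14.0
z = 21.8 / 14.0
z = 1.5571
T-score = T = 50 + 10z
Carry z at full precision (z = 21.8 / 14.0) into the conversion:
T-score = 50 + 10 * (21.8 / 14.0) = 50 + 218 / 14.0
T-score = 50 + 15.5714
T-score = 65.5714

65.5714


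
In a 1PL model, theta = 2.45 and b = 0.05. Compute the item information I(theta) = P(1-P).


P = 1/(1+exp(-(2.45-0.05))) = 0.9168
I = P*(1-P) = 0.9168 * 0.0832
I = 0.0763

0.0763


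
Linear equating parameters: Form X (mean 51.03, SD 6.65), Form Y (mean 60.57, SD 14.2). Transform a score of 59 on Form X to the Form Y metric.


slope = SD_Y / SD_X = 14.2 / 6.65 ~ 2.1353
intercept = mean_Y - slope * mean_X = 60.57 - (14.2 / 6.65) * 51.03 ~ -48.3963
Y = slope * X + intercept. To avoid rounding drift from the rounded slope/intercept, evaluate the equivalent form Y = mean_Y + SD_Y * (X - mean_X) / SD_X at full precision:
Y = 60.57 + 14.2 * (59 - 51.03) / 6.65
Y = 60.57 + 14.2 * 7.97 / 6.65
Y = 60.57 + 113.174 / 6.65
Y = 60.57 + 17.0186
Y = 77.5886

77.5886


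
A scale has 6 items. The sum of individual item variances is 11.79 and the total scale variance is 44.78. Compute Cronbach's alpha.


alpha = (k/(k-1)) * (1 - sum(si^2)/s_total^2)
= (6/5) * (1 - 11.79/44.78)
alpha = 0.8841

0.8841


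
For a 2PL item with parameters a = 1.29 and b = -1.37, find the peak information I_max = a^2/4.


For 2PL, max info at theta = b = -1.37
I_max = a^2 / 4 = 1.29^2 / 4
= 1.6641 / 4
I_max = 0.416

0.416


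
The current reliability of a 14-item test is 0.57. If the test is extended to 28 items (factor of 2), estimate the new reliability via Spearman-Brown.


r_new = (n * rxx) / (1 + (n-1) * rxx)
r_new = (2 * 0.57) / (1 + 1 * 0.57)
r_new = 1.14 / 1.57
r_new = 0.7261

0.7261


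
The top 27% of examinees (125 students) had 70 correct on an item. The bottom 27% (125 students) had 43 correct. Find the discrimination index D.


p_upper = 70/125 = 0.56
p_lower = 43/125 = 0.344
D = 0.56 - 0.344 = 0.216

0.216


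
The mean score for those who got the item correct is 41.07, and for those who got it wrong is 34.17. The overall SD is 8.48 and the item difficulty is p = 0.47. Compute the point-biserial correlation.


q = 1 - p = 0.53
rpb = ((M1 - M0) / SD) * sqrt(p * q)
rpb = ((41.07 - 34.17) / 8.48) * sqrt(0.47 * 0.53)
rpb = 0.4061

0.4061


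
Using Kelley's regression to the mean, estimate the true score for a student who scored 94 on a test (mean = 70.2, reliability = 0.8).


T_est = rxx * X + (1 - rxx) * mean
T_est = 0.8 * 94 + 0.2 * 70.2
T_est = 75.2 + 14.04
T_est = 89.24

89.24


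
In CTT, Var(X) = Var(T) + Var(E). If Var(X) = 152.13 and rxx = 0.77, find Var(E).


var_true = rxx * var_obs = 0.77 * 152.13 = 117.1401
var_error = var_obs - var_true
var_error = 152.13 - 117.1401
var_error = 34.9899

34.9899


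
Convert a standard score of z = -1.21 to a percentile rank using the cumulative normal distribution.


CDF(z) = 0.5 * (1 + erf(z/sqrt(2)))
erf(-0.8556) = -0.7737
CDF = 0.1131
Percentile rank = 0.1131 * 100 = 11.31

11.31


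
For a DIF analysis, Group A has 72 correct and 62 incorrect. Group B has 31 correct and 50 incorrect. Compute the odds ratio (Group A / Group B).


Odds_A = 72/62 = 1.1613
Odds_B = 31/50 = 0.62
OR = Odds_A / Odds_B = 1.1613 / 0.62
Exactly, OR = (72 * 50) / (62 * 31) = 3600 / 1922
OR = 1.873

1.873


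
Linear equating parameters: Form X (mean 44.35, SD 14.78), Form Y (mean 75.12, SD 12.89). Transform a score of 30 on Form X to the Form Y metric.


slope = SD_Y / SD_X = 12.89 / 14.78 ~ 0.8721
intercept = mean_Y - slope * mean_X = 75.12 - (12.89 / 14.78) * 44.35 ~ 36.4413
Y = slope * X + intercept. To avoid rounding drift from the rounded slope/intercept, evaluate the equivalent form Y = mean_Y + SD_Y * (X - mean_X) / SD_X at full precision:
Y = 75.12 + 12.89 * (30 - 44.35) / 14.78
Y = 75.12 - 12.89 * 14.35 / 14.78
Y = 75.12 - 184.9715 / 14.78
Y = 75.12 - 12.515
Y = 62.605

62.605


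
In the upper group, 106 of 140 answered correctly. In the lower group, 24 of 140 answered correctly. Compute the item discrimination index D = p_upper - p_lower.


p_upper = 106/140 = 0.7571
p_lower = 24/140 = 0.1714
D = 0.7571 - 0.1714 = 0.5857

0.5857


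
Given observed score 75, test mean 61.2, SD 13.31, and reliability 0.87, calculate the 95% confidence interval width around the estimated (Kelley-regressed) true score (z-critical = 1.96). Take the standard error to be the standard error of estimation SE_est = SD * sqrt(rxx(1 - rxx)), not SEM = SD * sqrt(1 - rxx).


True score estimate = 0.87*75 + 0.13*61.2 = 73.206
SE_est = SD * sqrt(rxx * (1 - rxx)) = 13.31 * sqrt(0.87 * 0.13) = 13.31 * sqrt(0.1131) = 4.476199
CI = T_est +/- z * SE_est, so width = 2 * z * SE_est = 2 * 1.96 * 4.476199
Width = 17.5467

17.5467


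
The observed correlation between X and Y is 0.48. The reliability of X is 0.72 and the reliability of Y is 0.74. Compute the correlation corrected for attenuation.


r_corrected = rxy / sqrt(rxx * ryy)
= 0.48 / sqrt(0.72 * 0.74)
= 0.48 / sqrt(0.5328)
= 0.48 / 0.729932
r_corrected = 0.6576

0.6576


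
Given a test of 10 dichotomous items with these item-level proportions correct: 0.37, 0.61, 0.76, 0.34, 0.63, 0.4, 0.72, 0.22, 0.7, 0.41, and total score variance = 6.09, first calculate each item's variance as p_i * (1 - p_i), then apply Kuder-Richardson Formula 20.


For each item, compute p_i * q_i:
  Item 1: 0.37 * 0.63 = 0.2331
  Item 2: 0.61 * 0.39 = 0.2379
  Item 3: 0.76 * 0.24 = 0.1824
  Item 4: 0.34 * 0.66 = 0.2244
  Item 5: 0.63 * 0.37 = 0.2331
  Item 6: 0.4 * 0.6 = 0.24
  Item 7: 0.72 * 0.28 = 0.2016
  Item 8: 0.22 * 0.78 = 0.1716
  Item 9: 0.7 * 0.3 = 0.21
  Item 10: 0.41 * 0.59 = 0.2419
Sum(p_i * q_i) = 0.2331 + 0.2379 + 0.1824 + 0.2244 + 0.2331 + 0.24 + 0.2016 + 0.1716 + 0.21 + 0.2419 = 2.176
KR-20 = (k/(k-1)) * (1 - Sum(p_i*q_i) / Var_total)
= (10/9) * (1 - 2.176/6.09)
= 1.1111 * 0.6427
KR-20 = 0.7141

0.7141


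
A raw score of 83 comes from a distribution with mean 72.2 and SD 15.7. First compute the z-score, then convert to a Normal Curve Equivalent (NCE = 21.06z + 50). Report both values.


z = (X - mean) / SD = (83 - 72.2) / 15.7
z = 10.8 / 15.7
z = 0.6879
NCE = NCE = 21.06z + 50
Carry z at full precision (z = 10.8 / 15.7) into the conversion:
NCE = 21.06 * (10.8 / 15.7) + 50 = 227.448 / 15.7 + 50
NCE = 14.4871 + 50
NCE = 64.4871

64.4871


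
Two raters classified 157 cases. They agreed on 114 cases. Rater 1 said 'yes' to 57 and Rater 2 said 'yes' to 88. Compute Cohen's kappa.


P_o = 114/157 = 0.726115
P_e = (57*88 + 100*69) / 24649 = 0.483427
kappa = (P_o - P_e) / (1 - P_e)
kappa = (0.726115 - 0.483427) / (1 - 0.483427)
kappa = 0.4698

0.4698


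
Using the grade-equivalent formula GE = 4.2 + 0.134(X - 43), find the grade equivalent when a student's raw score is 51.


raw - median = 51 - 43 = 8
slope * diff = 0.134 * 8 = 1.072
GE = 4.2 + 1.072
GE = 5.272

5.272


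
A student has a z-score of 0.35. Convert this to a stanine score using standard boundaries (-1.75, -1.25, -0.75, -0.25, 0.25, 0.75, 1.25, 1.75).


Stanine boundaries: [-1.75, -1.25, -0.75, -0.25, 0.25, 0.75, 1.25, 1.75]
z = 0.35
Check each boundary:
  z >= -1.75 -> could be stanine 2
  z >= -1.25 -> could be stanine 3
  z >= -0.75 -> could be stanine 4
  z >= -0.25 -> could be stanine 5
  z >= 0.25 -> could be stanine 6
  z < 0.75
  z < 1.25
  z < 1.75
Highest qualifying boundary gives stanine = 6

6


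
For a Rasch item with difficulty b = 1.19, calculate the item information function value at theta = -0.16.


P = 1/(1+exp(-(-0.16-1.19))) = 0.2059
I = P*(1-P) = 0.2059 * 0.7941
I = 0.1635

0.1635


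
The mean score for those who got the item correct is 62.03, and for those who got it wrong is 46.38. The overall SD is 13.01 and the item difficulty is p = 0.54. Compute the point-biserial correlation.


q = 1 - p = 0.46
rpb = ((M1 - M0) / SD) * sqrt(p * q)
rpb = ((62.03 - 46.38) / 13.01) * sqrt(0.54 * 0.46)
rpb = 0.5995

0.5995


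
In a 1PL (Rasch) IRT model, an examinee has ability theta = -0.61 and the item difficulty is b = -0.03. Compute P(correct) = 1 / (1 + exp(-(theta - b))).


theta - b = -0.61 - -0.03 = -0.58
exp(-(theta - b)) = exp(0.58) = 1.786
P = 1 / (1 + 1.786)
P = 0.3589

0.3589


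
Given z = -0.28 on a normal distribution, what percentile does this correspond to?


CDF(z) = 0.5 * (1 + erf(z/sqrt(2)))
erf(-0.198) = -0.2205
CDF = 0.3897
Percentile rank = 0.3897 * 100 = 38.97

38.97


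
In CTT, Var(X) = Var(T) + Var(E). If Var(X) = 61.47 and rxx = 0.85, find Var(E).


var_true = rxx * var_obs = 0.85 * 61.47 = 52.2495
var_error = var_obs - var_true
var_error = 61.47 - 52.2495
var_error = 9.2205

9.2205


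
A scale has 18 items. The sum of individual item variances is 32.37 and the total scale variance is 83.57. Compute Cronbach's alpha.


alpha = (k/(k-1)) * (1 - sum(si^2)/s_total^2)
= (18/17) * (1 - 32.37/83.57)
alpha = 0.6487

0.6487


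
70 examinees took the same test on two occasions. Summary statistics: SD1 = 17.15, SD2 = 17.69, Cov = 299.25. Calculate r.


r = cov(X,Y) / (SD_X * SD_Y)
r = 299.25 / (17.15 * 17.69)
r = 299.25 / 303.3835
r = 0.9864

0.9864


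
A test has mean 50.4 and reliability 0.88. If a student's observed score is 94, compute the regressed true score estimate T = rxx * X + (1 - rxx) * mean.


T_est = rxx * X + (1 - rxx) * mean
T_est = 0.88 * 94 + 0.12 * 50.4
T_est = 82.72 + 6.048
T_est = 88.768

88.768


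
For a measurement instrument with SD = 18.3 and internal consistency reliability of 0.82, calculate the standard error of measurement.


SEM = SD * sqrt(1 - rxx)
SEM = 18.3 * sqrt(1 - 0.82)
SEM = 18.3 * sqrt(0.18) = 18.3 * 0.424264
SEM = 7.764

7.764


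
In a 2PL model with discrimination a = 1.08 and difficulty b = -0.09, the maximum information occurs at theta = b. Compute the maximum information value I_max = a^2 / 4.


For 2PL, max info at theta = b = -0.09
I_max = a^2 / 4 = 1.08^2 / 4
= 1.1664 / 4
I_max = 0.2916

0.2916


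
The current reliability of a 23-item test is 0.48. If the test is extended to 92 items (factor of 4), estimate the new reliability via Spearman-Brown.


r_new = (n * rxx) / (1 + (n-1) * rxx)
r_new = (4 * 0.48) / (1 + 3 * 0.48)
r_new = 1.92 / 2.44
r_new = 0.7869

0.7869


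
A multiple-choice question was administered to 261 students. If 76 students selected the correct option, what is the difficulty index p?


Item difficulty p = number correct / total examinees
p = 76 / 261
p = 0.2912

0.2912


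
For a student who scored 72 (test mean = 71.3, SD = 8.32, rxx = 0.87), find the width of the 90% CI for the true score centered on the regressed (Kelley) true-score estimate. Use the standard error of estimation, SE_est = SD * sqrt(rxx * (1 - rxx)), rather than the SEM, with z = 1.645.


True score estimate = 0.87*72 + 0.13*71.3 = 71.909
SE_est = SD * sqrt(rxx * (1 - rxx)) = 8.32 * sqrt(0.87 * 0.13) = 8.32 * sqrt(0.1131) = 2.798045
CI = T_est +/- z * SE_est, so width = 2 * z * SE_est = 2 * 1.645 * 2.798045
Width = 9.2056

9.2056


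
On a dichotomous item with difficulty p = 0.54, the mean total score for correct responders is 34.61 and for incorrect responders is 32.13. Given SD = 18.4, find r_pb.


q = 1 - p = 0.46
rpb = ((M1 - M0) / SD) * sqrt(p * q)
rpb = ((34.61 - 32.13) / 18.4) * sqrt(0.54 * 0.46)
rpb = 0.0672

0.0672


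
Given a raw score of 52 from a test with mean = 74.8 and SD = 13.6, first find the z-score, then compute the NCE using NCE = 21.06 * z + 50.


z = (X - mean) / SD = (52 - 74.8) / 13.6
z = -22.8 / 13.6
z = -1.6765
NCE = NCE = 21.06z + 50
Carry z at full precision (z = -22.8 / 13.6) into the conversion:
NCE = 21.06 * (-22.8 / 13.6) + 50 = -480.168 / 13.6 + 50
NCE = -35.3065 + 50
NCE = 14.6935

14.6935


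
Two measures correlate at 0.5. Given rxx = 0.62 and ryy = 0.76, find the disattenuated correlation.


r_corrected = rxy / sqrt(rxx * ryy)
= 0.5 / sqrt(0.62 * 0.76)
= 0.5 / sqrt(0.4712)
= 0.5 / 0.68644
r_corrected = 0.7284

0.7284


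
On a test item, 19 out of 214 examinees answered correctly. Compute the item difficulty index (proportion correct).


Item difficulty p = number correct / total examinees
p = 19 / 214
p = 0.0888

0.0888


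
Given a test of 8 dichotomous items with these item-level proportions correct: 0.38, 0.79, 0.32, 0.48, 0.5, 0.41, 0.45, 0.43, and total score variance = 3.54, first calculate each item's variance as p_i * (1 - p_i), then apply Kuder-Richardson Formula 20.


For each item, compute p_i * q_i:
  Item 1: 0.38 * 0.62 = 0.2356
  Item 2: 0.79 * 0.21 = 0.1659
  Item 3: 0.32 * 0.68 = 0.2176
  Item 4: 0.48 * 0.52 = 0.2496
  Item 5: 0.5 * 0.5 = 0.25
  Item 6: 0.41 * 0.59 = 0.2419
  Item 7: 0.45 * 0.55 = 0.2475
  Item 8: 0.43 * 0.57 = 0.2451
Sum(p_i * q_i) = 0.2356 + 0.1659 + 0.2176 + 0.2496 + 0.25 + 0.2419 + 0.2475 + 0.2451 = 1.8532
KR-20 = (k/(k-1)) * (1 - Sum(p_i*q_i) / Var_total)
= (8/7) * (1 - 1.8532/3.54)
= 1.1429 * 0.4765
KR-20 = 0.5446

0.5446


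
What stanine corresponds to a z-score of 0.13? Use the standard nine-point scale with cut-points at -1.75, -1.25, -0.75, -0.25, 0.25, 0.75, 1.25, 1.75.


Stanine boundaries: [-1.75, -1.25, -0.75, -0.25, 0.25, 0.75, 1.25, 1.75]
z = 0.13
Check each boundary:
  z >= -1.75 -> could be stanine 2
  z >= -1.25 -> could be stanine 3
  z >= -0.75 -> could be stanine 4
  z >= -0.25 -> could be stanine 5
  z < 0.25
  z < 0.75
  z < 1.25
  z < 1.75
Highest qualifying boundary gives stanine = 5

5


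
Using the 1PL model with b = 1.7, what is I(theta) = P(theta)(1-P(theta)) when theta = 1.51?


P = 1/(1+exp(-(1.51-1.7))) = 0.4526
I = P*(1-P) = 0.4526 * 0.5474
I = 0.2478

0.2478


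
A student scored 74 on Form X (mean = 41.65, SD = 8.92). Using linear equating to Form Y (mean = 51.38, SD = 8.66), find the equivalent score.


slope = SD_Y / SD_X = 8.66 / 8.92 ~ 0.9709
intercept = mean_Y - slope * mean_X = 51.38 - (8.66 / 8.92) * 41.65 ~ 10.944
Y = slope * X + intercept. To avoid rounding drift from the rounded slope/intercept, evaluate the equivalent form Y = mean_Y + SD_Y * (X - mean_X) / SD_X at full precision:
Y = 51.38 + 8.66 * (74 - 41.65) / 8.92
Y = 51.38 + 8.66 * 32.35 / 8.92
Y = 51.38 + 280.151 / 8.92
Y = 51.38 + 31.4071
Y = 82.7871

82.7871


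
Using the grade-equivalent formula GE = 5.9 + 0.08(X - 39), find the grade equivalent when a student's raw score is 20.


raw - median = 20 - 39 = -19
slope * diff = 0.08 * -19 = -1.52
GE = 5.9 + -1.52
GE = 4.38

4.38


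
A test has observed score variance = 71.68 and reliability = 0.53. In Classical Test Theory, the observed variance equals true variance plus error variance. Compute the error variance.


var_true = rxx * var_obs = 0.53 * 71.68 = 37.9904
var_error = var_obs - var_true
var_error = 71.68 - 37.9904
var_error = 33.6896

33.6896


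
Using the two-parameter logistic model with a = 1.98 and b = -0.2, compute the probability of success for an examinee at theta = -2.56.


a*(theta - b) = 1.98 * (-2.56 - -0.2) = -4.6728
exp(--4.6728) = 106.9969
P = 1 / (1 + 106.9969)
P = 0.0093

0.0093


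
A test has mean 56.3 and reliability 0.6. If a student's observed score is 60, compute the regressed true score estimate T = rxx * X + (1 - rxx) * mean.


T_est = rxx * X + (1 - rxx) * mean
T_est = 0.6 * 60 + 0.4 * 56.3
T_est = 36.0 + 22.52
T_est = 58.52

58.52


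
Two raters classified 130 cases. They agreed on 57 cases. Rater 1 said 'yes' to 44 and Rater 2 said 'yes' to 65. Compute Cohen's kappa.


P_o = 57/130 = 0.438462
P_e = (44*65 + 86*65) / 16900 = 0.5
kappa = (P_o - P_e) / (1 - P_e)
kappa = (0.438462 - 0.5) / (1 - 0.5)
kappa = -0.1231

-0.1231


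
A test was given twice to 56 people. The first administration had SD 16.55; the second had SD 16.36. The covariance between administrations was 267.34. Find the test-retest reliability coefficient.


r = cov(X,Y) / (SD_X * SD_Y)
r = 267.34 / (16.55 * 16.36)
r = 267.34 / 270.758
r = 0.9874

0.9874


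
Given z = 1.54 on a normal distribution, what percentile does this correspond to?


CDF(z) = 0.5 * (1 + erf(z/sqrt(2)))
erf(1.0889) = 0.8764
CDF = 0.9382
Percentile rank = 0.9382 * 100 = 93.82

93.82


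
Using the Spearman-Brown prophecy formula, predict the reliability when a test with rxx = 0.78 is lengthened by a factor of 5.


r_new = (n * rxx) / (1 + (n-1) * rxx)
r_new = (5 * 0.78) / (1 + 4 * 0.78)
r_new = 3.9 / 4.12
r_new = 0.9466

0.9466


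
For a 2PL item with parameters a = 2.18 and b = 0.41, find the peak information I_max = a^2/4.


For 2PL, max info at theta = b = 0.41
I_max = a^2 / 4 = 2.18^2 / 4
= 4.7524 / 4
I_max = 1.1881

1.1881


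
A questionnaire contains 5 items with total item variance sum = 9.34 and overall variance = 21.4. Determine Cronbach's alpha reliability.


alpha = (k/(k-1)) * (1 - sum(si^2)/s_total^2)
= (5/4) * (1 - 9.34/21.4)
alpha = 0.7044

0.7044


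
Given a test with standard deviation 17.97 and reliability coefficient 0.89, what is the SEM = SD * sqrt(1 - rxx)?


SEM = SD * sqrt(1 - rxx)
SEM = 17.97 * sqrt(1 - 0.89)
SEM = 17.97 * sqrt(0.11) = 17.97 * 0.331662
SEM = 5.96

5.96


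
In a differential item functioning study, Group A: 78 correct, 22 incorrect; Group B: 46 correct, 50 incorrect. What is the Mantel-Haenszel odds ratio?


Odds_A = 78/22 = 3.5455
Odds_B = 46/50 = 0.92
OR = Odds_A / Odds_B = 3.5455 / 0.92
Exactly, OR = (78 * 50) / (22 * 46) = 3900 / 1012
OR = 3.8538

3.8538


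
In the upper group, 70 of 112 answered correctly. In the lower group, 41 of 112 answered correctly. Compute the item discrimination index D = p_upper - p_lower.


p_upper = 70/112 = 0.625
p_lower = 41/112 = 0.3661
D = 0.625 - 0.3661 = 0.2589

0.2589
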